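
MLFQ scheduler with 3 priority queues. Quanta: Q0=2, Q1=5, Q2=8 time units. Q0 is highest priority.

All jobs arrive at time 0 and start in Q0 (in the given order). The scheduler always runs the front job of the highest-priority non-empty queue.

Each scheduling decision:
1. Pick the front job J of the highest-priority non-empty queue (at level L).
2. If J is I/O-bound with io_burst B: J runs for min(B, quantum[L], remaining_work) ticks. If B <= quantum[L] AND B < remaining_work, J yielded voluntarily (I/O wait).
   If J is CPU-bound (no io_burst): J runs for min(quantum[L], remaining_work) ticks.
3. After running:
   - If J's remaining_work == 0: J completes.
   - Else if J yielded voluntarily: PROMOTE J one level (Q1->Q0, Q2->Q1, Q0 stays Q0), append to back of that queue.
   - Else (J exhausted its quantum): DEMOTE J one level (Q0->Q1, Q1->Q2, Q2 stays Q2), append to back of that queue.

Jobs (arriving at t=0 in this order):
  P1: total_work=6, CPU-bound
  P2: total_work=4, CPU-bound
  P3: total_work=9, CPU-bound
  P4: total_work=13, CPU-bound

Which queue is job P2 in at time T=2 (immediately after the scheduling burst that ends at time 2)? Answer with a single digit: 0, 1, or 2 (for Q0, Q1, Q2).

t=0-2: P1@Q0 runs 2, rem=4, quantum used, demote→Q1. Q0=[P2,P3,P4] Q1=[P1] Q2=[]
t=2-4: P2@Q0 runs 2, rem=2, quantum used, demote→Q1. Q0=[P3,P4] Q1=[P1,P2] Q2=[]
t=4-6: P3@Q0 runs 2, rem=7, quantum used, demote→Q1. Q0=[P4] Q1=[P1,P2,P3] Q2=[]
t=6-8: P4@Q0 runs 2, rem=11, quantum used, demote→Q1. Q0=[] Q1=[P1,P2,P3,P4] Q2=[]
t=8-12: P1@Q1 runs 4, rem=0, completes. Q0=[] Q1=[P2,P3,P4] Q2=[]
t=12-14: P2@Q1 runs 2, rem=0, completes. Q0=[] Q1=[P3,P4] Q2=[]
t=14-19: P3@Q1 runs 5, rem=2, quantum used, demote→Q2. Q0=[] Q1=[P4] Q2=[P3]
t=19-24: P4@Q1 runs 5, rem=6, quantum used, demote→Q2. Q0=[] Q1=[] Q2=[P3,P4]
t=24-26: P3@Q2 runs 2, rem=0, completes. Q0=[] Q1=[] Q2=[P4]
t=26-32: P4@Q2 runs 6, rem=0, completes. Q0=[] Q1=[] Q2=[]

Answer: 0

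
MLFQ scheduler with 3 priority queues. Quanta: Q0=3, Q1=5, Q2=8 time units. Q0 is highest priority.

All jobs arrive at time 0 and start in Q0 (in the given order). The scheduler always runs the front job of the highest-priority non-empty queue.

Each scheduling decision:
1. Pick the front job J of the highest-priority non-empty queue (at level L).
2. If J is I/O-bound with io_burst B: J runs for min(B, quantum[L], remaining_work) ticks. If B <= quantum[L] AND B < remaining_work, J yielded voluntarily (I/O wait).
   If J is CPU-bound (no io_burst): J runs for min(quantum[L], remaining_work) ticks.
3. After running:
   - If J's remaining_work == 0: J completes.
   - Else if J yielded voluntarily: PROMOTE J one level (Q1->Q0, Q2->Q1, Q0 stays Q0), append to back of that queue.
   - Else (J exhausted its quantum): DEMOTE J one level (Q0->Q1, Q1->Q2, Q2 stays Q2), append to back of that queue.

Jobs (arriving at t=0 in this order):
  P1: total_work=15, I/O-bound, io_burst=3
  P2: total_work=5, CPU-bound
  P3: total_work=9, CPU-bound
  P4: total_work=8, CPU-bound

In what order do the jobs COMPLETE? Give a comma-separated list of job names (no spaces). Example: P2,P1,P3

t=0-3: P1@Q0 runs 3, rem=12, I/O yield, promote→Q0. Q0=[P2,P3,P4,P1] Q1=[] Q2=[]
t=3-6: P2@Q0 runs 3, rem=2, quantum used, demote→Q1. Q0=[P3,P4,P1] Q1=[P2] Q2=[]
t=6-9: P3@Q0 runs 3, rem=6, quantum used, demote→Q1. Q0=[P4,P1] Q1=[P2,P3] Q2=[]
t=9-12: P4@Q0 runs 3, rem=5, quantum used, demote→Q1. Q0=[P1] Q1=[P2,P3,P4] Q2=[]
t=12-15: P1@Q0 runs 3, rem=9, I/O yield, promote→Q0. Q0=[P1] Q1=[P2,P3,P4] Q2=[]
t=15-18: P1@Q0 runs 3, rem=6, I/O yield, promote→Q0. Q0=[P1] Q1=[P2,P3,P4] Q2=[]
t=18-21: P1@Q0 runs 3, rem=3, I/O yield, promote→Q0. Q0=[P1] Q1=[P2,P3,P4] Q2=[]
t=21-24: P1@Q0 runs 3, rem=0, completes. Q0=[] Q1=[P2,P3,P4] Q2=[]
t=24-26: P2@Q1 runs 2, rem=0, completes. Q0=[] Q1=[P3,P4] Q2=[]
t=26-31: P3@Q1 runs 5, rem=1, quantum used, demote→Q2. Q0=[] Q1=[P4] Q2=[P3]
t=31-36: P4@Q1 runs 5, rem=0, completes. Q0=[] Q1=[] Q2=[P3]
t=36-37: P3@Q2 runs 1, rem=0, completes. Q0=[] Q1=[] Q2=[]

Answer: P1,P2,P4,P3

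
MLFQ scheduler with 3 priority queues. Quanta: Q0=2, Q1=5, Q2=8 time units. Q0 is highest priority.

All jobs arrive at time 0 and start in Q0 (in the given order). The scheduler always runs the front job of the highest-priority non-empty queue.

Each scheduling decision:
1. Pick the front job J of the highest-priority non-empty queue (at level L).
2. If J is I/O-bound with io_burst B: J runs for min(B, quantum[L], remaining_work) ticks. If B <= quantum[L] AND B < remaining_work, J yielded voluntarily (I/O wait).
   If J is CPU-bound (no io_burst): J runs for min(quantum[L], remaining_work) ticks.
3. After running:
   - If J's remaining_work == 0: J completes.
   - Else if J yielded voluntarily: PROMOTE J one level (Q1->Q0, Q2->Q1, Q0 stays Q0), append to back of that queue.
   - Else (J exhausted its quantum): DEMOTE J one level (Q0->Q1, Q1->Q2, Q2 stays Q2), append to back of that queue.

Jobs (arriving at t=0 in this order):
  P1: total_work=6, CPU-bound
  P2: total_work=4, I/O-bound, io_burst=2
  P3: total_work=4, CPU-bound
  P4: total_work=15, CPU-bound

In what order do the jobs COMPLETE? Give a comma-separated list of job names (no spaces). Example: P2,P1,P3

t=0-2: P1@Q0 runs 2, rem=4, quantum used, demote→Q1. Q0=[P2,P3,P4] Q1=[P1] Q2=[]
t=2-4: P2@Q0 runs 2, rem=2, I/O yield, promote→Q0. Q0=[P3,P4,P2] Q1=[P1] Q2=[]
t=4-6: P3@Q0 runs 2, rem=2, quantum used, demote→Q1. Q0=[P4,P2] Q1=[P1,P3] Q2=[]
t=6-8: P4@Q0 runs 2, rem=13, quantum used, demote→Q1. Q0=[P2] Q1=[P1,P3,P4] Q2=[]
t=8-10: P2@Q0 runs 2, rem=0, completes. Q0=[] Q1=[P1,P3,P4] Q2=[]
t=10-14: P1@Q1 runs 4, rem=0, completes. Q0=[] Q1=[P3,P4] Q2=[]
t=14-16: P3@Q1 runs 2, rem=0, completes. Q0=[] Q1=[P4] Q2=[]
t=16-21: P4@Q1 runs 5, rem=8, quantum used, demote→Q2. Q0=[] Q1=[] Q2=[P4]
t=21-29: P4@Q2 runs 8, rem=0, completes. Q0=[] Q1=[] Q2=[]

Answer: P2,P1,P3,P4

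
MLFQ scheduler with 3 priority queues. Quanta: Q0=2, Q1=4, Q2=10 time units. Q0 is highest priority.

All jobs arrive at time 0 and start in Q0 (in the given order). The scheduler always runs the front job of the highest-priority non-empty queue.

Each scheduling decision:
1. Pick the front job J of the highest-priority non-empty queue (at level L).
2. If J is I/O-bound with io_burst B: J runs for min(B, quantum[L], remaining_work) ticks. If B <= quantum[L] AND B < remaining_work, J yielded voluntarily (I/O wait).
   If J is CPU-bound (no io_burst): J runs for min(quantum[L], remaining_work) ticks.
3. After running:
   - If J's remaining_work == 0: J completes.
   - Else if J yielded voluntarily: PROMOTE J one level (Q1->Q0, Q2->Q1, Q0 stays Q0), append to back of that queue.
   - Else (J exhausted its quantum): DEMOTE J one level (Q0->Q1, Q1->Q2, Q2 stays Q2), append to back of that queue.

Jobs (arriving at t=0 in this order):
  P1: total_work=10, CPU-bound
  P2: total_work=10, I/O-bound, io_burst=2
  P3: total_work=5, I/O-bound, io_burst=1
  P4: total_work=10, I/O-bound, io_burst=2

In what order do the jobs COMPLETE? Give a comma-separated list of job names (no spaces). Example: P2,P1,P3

t=0-2: P1@Q0 runs 2, rem=8, quantum used, demote→Q1. Q0=[P2,P3,P4] Q1=[P1] Q2=[]
t=2-4: P2@Q0 runs 2, rem=8, I/O yield, promote→Q0. Q0=[P3,P4,P2] Q1=[P1] Q2=[]
t=4-5: P3@Q0 runs 1, rem=4, I/O yield, promote→Q0. Q0=[P4,P2,P3] Q1=[P1] Q2=[]
t=5-7: P4@Q0 runs 2, rem=8, I/O yield, promote→Q0. Q0=[P2,P3,P4] Q1=[P1] Q2=[]
t=7-9: P2@Q0 runs 2, rem=6, I/O yield, promote→Q0. Q0=[P3,P4,P2] Q1=[P1] Q2=[]
t=9-10: P3@Q0 runs 1, rem=3, I/O yield, promote→Q0. Q0=[P4,P2,P3] Q1=[P1] Q2=[]
t=10-12: P4@Q0 runs 2, rem=6, I/O yield, promote→Q0. Q0=[P2,P3,P4] Q1=[P1] Q2=[]
t=12-14: P2@Q0 runs 2, rem=4, I/O yield, promote→Q0. Q0=[P3,P4,P2] Q1=[P1] Q2=[]
t=14-15: P3@Q0 runs 1, rem=2, I/O yield, promote→Q0. Q0=[P4,P2,P3] Q1=[P1] Q2=[]
t=15-17: P4@Q0 runs 2, rem=4, I/O yield, promote→Q0. Q0=[P2,P3,P4] Q1=[P1] Q2=[]
t=17-19: P2@Q0 runs 2, rem=2, I/O yield, promote→Q0. Q0=[P3,P4,P2] Q1=[P1] Q2=[]
t=19-20: P3@Q0 runs 1, rem=1, I/O yield, promote→Q0. Q0=[P4,P2,P3] Q1=[P1] Q2=[]
t=20-22: P4@Q0 runs 2, rem=2, I/O yield, promote→Q0. Q0=[P2,P3,P4] Q1=[P1] Q2=[]
t=22-24: P2@Q0 runs 2, rem=0, completes. Q0=[P3,P4] Q1=[P1] Q2=[]
t=24-25: P3@Q0 runs 1, rem=0, completes. Q0=[P4] Q1=[P1] Q2=[]
t=25-27: P4@Q0 runs 2, rem=0, completes. Q0=[] Q1=[P1] Q2=[]
t=27-31: P1@Q1 runs 4, rem=4, quantum used, demote→Q2. Q0=[] Q1=[] Q2=[P1]
t=31-35: P1@Q2 runs 4, rem=0, completes. Q0=[] Q1=[] Q2=[]

Answer: P2,P3,P4,P1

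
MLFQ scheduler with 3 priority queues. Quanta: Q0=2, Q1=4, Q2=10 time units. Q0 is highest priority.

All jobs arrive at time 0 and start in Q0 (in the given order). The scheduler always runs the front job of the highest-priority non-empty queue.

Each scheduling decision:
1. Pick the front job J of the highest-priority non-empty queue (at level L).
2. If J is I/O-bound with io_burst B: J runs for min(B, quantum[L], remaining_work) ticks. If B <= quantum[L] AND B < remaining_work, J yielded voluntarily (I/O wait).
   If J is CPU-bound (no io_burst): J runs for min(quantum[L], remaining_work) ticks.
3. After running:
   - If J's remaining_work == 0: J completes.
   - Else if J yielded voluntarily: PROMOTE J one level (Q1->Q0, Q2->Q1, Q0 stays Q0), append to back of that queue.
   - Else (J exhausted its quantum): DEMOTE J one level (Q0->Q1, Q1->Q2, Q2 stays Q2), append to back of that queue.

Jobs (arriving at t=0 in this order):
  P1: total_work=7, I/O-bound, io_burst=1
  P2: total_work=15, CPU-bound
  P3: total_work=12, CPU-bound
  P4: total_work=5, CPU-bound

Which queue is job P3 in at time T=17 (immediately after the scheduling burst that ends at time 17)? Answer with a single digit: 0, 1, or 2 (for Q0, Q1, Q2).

t=0-1: P1@Q0 runs 1, rem=6, I/O yield, promote→Q0. Q0=[P2,P3,P4,P1] Q1=[] Q2=[]
t=1-3: P2@Q0 runs 2, rem=13, quantum used, demote→Q1. Q0=[P3,P4,P1] Q1=[P2] Q2=[]
t=3-5: P3@Q0 runs 2, rem=10, quantum used, demote→Q1. Q0=[P4,P1] Q1=[P2,P3] Q2=[]
t=5-7: P4@Q0 runs 2, rem=3, quantum used, demote→Q1. Q0=[P1] Q1=[P2,P3,P4] Q2=[]
t=7-8: P1@Q0 runs 1, rem=5, I/O yield, promote→Q0. Q0=[P1] Q1=[P2,P3,P4] Q2=[]
t=8-9: P1@Q0 runs 1, rem=4, I/O yield, promote→Q0. Q0=[P1] Q1=[P2,P3,P4] Q2=[]
t=9-10: P1@Q0 runs 1, rem=3, I/O yield, promote→Q0. Q0=[P1] Q1=[P2,P3,P4] Q2=[]
t=10-11: P1@Q0 runs 1, rem=2, I/O yield, promote→Q0. Q0=[P1] Q1=[P2,P3,P4] Q2=[]
t=11-12: P1@Q0 runs 1, rem=1, I/O yield, promote→Q0. Q0=[P1] Q1=[P2,P3,P4] Q2=[]
t=12-13: P1@Q0 runs 1, rem=0, completes. Q0=[] Q1=[P2,P3,P4] Q2=[]
t=13-17: P2@Q1 runs 4, rem=9, quantum used, demote→Q2. Q0=[] Q1=[P3,P4] Q2=[P2]
t=17-21: P3@Q1 runs 4, rem=6, quantum used, demote→Q2. Q0=[] Q1=[P4] Q2=[P2,P3]
t=21-24: P4@Q1 runs 3, rem=0, completes. Q0=[] Q1=[] Q2=[P2,P3]
t=24-33: P2@Q2 runs 9, rem=0, completes. Q0=[] Q1=[] Q2=[P3]
t=33-39: P3@Q2 runs 6, rem=0, completes. Q0=[] Q1=[] Q2=[]

Answer: 1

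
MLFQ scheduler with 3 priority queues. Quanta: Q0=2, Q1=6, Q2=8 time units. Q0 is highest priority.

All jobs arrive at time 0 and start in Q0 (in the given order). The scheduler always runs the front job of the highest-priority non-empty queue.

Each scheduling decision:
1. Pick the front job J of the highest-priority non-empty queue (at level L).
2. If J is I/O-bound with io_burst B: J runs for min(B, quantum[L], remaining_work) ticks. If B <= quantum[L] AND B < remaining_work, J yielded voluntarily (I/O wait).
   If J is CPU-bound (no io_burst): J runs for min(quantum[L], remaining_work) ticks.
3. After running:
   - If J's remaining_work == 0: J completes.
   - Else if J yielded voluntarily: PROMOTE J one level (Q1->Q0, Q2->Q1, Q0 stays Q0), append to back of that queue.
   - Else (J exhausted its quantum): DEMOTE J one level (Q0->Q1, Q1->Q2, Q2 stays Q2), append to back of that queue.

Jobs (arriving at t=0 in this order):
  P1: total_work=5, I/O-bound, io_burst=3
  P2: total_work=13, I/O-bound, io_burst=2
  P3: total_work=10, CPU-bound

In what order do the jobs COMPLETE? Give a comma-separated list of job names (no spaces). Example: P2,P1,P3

Answer: P2,P1,P3

Derivation:
t=0-2: P1@Q0 runs 2, rem=3, quantum used, demote→Q1. Q0=[P2,P3] Q1=[P1] Q2=[]
t=2-4: P2@Q0 runs 2, rem=11, I/O yield, promote→Q0. Q0=[P3,P2] Q1=[P1] Q2=[]
t=4-6: P3@Q0 runs 2, rem=8, quantum used, demote→Q1. Q0=[P2] Q1=[P1,P3] Q2=[]
t=6-8: P2@Q0 runs 2, rem=9, I/O yield, promote→Q0. Q0=[P2] Q1=[P1,P3] Q2=[]
t=8-10: P2@Q0 runs 2, rem=7, I/O yield, promote→Q0. Q0=[P2] Q1=[P1,P3] Q2=[]
t=10-12: P2@Q0 runs 2, rem=5, I/O yield, promote→Q0. Q0=[P2] Q1=[P1,P3] Q2=[]
t=12-14: P2@Q0 runs 2, rem=3, I/O yield, promote→Q0. Q0=[P2] Q1=[P1,P3] Q2=[]
t=14-16: P2@Q0 runs 2, rem=1, I/O yield, promote→Q0. Q0=[P2] Q1=[P1,P3] Q2=[]
t=16-17: P2@Q0 runs 1, rem=0, completes. Q0=[] Q1=[P1,P3] Q2=[]
t=17-20: P1@Q1 runs 3, rem=0, completes. Q0=[] Q1=[P3] Q2=[]
t=20-26: P3@Q1 runs 6, rem=2, quantum used, demote→Q2. Q0=[] Q1=[] Q2=[P3]
t=26-28: P3@Q2 runs 2, rem=0, completes. Q0=[] Q1=[] Q2=[]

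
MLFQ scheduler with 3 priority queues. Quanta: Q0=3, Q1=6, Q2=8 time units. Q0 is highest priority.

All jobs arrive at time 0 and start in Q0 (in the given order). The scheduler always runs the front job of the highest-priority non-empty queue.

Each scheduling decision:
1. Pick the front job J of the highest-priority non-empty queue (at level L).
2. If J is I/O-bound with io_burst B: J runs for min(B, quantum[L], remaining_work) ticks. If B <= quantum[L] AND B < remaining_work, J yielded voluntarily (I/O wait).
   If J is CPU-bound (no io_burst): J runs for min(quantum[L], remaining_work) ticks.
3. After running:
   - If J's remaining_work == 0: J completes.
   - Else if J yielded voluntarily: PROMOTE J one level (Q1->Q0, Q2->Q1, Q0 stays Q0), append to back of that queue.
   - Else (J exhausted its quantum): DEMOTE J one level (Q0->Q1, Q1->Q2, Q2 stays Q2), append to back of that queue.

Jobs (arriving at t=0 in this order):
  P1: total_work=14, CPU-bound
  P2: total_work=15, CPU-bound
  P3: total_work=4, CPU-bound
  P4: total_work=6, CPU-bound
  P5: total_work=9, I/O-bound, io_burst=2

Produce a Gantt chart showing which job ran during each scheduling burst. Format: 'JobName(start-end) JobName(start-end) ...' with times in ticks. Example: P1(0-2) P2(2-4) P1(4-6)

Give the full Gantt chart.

t=0-3: P1@Q0 runs 3, rem=11, quantum used, demote→Q1. Q0=[P2,P3,P4,P5] Q1=[P1] Q2=[]
t=3-6: P2@Q0 runs 3, rem=12, quantum used, demote→Q1. Q0=[P3,P4,P5] Q1=[P1,P2] Q2=[]
t=6-9: P3@Q0 runs 3, rem=1, quantum used, demote→Q1. Q0=[P4,P5] Q1=[P1,P2,P3] Q2=[]
t=9-12: P4@Q0 runs 3, rem=3, quantum used, demote→Q1. Q0=[P5] Q1=[P1,P2,P3,P4] Q2=[]
t=12-14: P5@Q0 runs 2, rem=7, I/O yield, promote→Q0. Q0=[P5] Q1=[P1,P2,P3,P4] Q2=[]
t=14-16: P5@Q0 runs 2, rem=5, I/O yield, promote→Q0. Q0=[P5] Q1=[P1,P2,P3,P4] Q2=[]
t=16-18: P5@Q0 runs 2, rem=3, I/O yield, promote→Q0. Q0=[P5] Q1=[P1,P2,P3,P4] Q2=[]
t=18-20: P5@Q0 runs 2, rem=1, I/O yield, promote→Q0. Q0=[P5] Q1=[P1,P2,P3,P4] Q2=[]
t=20-21: P5@Q0 runs 1, rem=0, completes. Q0=[] Q1=[P1,P2,P3,P4] Q2=[]
t=21-27: P1@Q1 runs 6, rem=5, quantum used, demote→Q2. Q0=[] Q1=[P2,P3,P4] Q2=[P1]
t=27-33: P2@Q1 runs 6, rem=6, quantum used, demote→Q2. Q0=[] Q1=[P3,P4] Q2=[P1,P2]
t=33-34: P3@Q1 runs 1, rem=0, completes. Q0=[] Q1=[P4] Q2=[P1,P2]
t=34-37: P4@Q1 runs 3, rem=0, completes. Q0=[] Q1=[] Q2=[P1,P2]
t=37-42: P1@Q2 runs 5, rem=0, completes. Q0=[] Q1=[] Q2=[P2]
t=42-48: P2@Q2 runs 6, rem=0, completes. Q0=[] Q1=[] Q2=[]

Answer: P1(0-3) P2(3-6) P3(6-9) P4(9-12) P5(12-14) P5(14-16) P5(16-18) P5(18-20) P5(20-21) P1(21-27) P2(27-33) P3(33-34) P4(34-37) P1(37-42) P2(42-48)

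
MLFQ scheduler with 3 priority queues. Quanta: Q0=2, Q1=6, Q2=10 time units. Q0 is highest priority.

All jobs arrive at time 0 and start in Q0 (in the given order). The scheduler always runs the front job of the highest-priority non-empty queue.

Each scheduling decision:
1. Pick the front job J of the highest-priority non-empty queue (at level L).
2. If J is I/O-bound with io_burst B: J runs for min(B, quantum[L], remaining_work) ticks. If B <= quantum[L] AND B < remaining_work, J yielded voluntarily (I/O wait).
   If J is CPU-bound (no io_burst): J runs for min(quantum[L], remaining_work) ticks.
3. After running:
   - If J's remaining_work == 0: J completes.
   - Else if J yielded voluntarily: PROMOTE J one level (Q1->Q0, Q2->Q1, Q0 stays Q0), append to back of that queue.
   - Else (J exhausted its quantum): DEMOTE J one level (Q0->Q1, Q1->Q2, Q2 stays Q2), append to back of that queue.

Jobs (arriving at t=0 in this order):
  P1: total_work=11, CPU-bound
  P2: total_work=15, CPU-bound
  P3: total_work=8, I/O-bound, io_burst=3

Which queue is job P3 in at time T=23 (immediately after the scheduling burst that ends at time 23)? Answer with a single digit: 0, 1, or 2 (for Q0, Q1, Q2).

t=0-2: P1@Q0 runs 2, rem=9, quantum used, demote→Q1. Q0=[P2,P3] Q1=[P1] Q2=[]
t=2-4: P2@Q0 runs 2, rem=13, quantum used, demote→Q1. Q0=[P3] Q1=[P1,P2] Q2=[]
t=4-6: P3@Q0 runs 2, rem=6, quantum used, demote→Q1. Q0=[] Q1=[P1,P2,P3] Q2=[]
t=6-12: P1@Q1 runs 6, rem=3, quantum used, demote→Q2. Q0=[] Q1=[P2,P3] Q2=[P1]
t=12-18: P2@Q1 runs 6, rem=7, quantum used, demote→Q2. Q0=[] Q1=[P3] Q2=[P1,P2]
t=18-21: P3@Q1 runs 3, rem=3, I/O yield, promote→Q0. Q0=[P3] Q1=[] Q2=[P1,P2]
t=21-23: P3@Q0 runs 2, rem=1, quantum used, demote→Q1. Q0=[] Q1=[P3] Q2=[P1,P2]
t=23-24: P3@Q1 runs 1, rem=0, completes. Q0=[] Q1=[] Q2=[P1,P2]
t=24-27: P1@Q2 runs 3, rem=0, completes. Q0=[] Q1=[] Q2=[P2]
t=27-34: P2@Q2 runs 7, rem=0, completes. Q0=[] Q1=[] Q2=[]

Answer: 1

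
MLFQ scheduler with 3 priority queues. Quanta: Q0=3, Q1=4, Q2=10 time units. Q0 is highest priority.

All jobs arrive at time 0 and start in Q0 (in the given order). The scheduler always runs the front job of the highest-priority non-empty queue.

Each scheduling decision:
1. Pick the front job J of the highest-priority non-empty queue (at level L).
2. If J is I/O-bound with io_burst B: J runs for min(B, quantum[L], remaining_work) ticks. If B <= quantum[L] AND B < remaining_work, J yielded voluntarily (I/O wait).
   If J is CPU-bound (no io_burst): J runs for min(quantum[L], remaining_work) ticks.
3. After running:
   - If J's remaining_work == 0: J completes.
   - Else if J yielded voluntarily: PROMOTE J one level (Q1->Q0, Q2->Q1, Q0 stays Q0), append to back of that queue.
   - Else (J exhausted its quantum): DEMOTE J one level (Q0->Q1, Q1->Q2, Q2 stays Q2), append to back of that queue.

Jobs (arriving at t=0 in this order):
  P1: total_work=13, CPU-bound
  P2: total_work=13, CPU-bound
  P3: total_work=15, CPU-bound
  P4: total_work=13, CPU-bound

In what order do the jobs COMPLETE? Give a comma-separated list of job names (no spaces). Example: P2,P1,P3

t=0-3: P1@Q0 runs 3, rem=10, quantum used, demote→Q1. Q0=[P2,P3,P4] Q1=[P1] Q2=[]
t=3-6: P2@Q0 runs 3, rem=10, quantum used, demote→Q1. Q0=[P3,P4] Q1=[P1,P2] Q2=[]
t=6-9: P3@Q0 runs 3, rem=12, quantum used, demote→Q1. Q0=[P4] Q1=[P1,P2,P3] Q2=[]
t=9-12: P4@Q0 runs 3, rem=10, quantum used, demote→Q1. Q0=[] Q1=[P1,P2,P3,P4] Q2=[]
t=12-16: P1@Q1 runs 4, rem=6, quantum used, demote→Q2. Q0=[] Q1=[P2,P3,P4] Q2=[P1]
t=16-20: P2@Q1 runs 4, rem=6, quantum used, demote→Q2. Q0=[] Q1=[P3,P4] Q2=[P1,P2]
t=20-24: P3@Q1 runs 4, rem=8, quantum used, demote→Q2. Q0=[] Q1=[P4] Q2=[P1,P2,P3]
t=24-28: P4@Q1 runs 4, rem=6, quantum used, demote→Q2. Q0=[] Q1=[] Q2=[P1,P2,P3,P4]
t=28-34: P1@Q2 runs 6, rem=0, completes. Q0=[] Q1=[] Q2=[P2,P3,P4]
t=34-40: P2@Q2 runs 6, rem=0, completes. Q0=[] Q1=[] Q2=[P3,P4]
t=40-48: P3@Q2 runs 8, rem=0, completes. Q0=[] Q1=[] Q2=[P4]
t=48-54: P4@Q2 runs 6, rem=0, completes. Q0=[] Q1=[] Q2=[]

Answer: P1,P2,P3,P4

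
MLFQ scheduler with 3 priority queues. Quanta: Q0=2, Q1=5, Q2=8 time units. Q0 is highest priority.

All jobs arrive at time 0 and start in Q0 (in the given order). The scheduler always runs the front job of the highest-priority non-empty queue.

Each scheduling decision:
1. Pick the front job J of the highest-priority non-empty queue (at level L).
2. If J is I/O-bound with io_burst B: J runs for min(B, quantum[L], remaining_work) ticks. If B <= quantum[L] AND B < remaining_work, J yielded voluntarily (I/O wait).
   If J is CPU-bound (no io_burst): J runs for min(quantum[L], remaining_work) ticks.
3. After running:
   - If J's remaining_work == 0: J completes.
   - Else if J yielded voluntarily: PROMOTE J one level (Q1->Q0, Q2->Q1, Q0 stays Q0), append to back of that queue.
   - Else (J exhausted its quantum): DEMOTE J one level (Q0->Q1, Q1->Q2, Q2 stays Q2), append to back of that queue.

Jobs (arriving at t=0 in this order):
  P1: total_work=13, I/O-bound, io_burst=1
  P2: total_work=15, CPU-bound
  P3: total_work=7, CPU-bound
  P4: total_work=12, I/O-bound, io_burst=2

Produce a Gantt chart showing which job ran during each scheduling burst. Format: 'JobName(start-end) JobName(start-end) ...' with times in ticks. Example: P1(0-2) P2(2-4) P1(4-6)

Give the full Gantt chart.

t=0-1: P1@Q0 runs 1, rem=12, I/O yield, promote→Q0. Q0=[P2,P3,P4,P1] Q1=[] Q2=[]
t=1-3: P2@Q0 runs 2, rem=13, quantum used, demote→Q1. Q0=[P3,P4,P1] Q1=[P2] Q2=[]
t=3-5: P3@Q0 runs 2, rem=5, quantum used, demote→Q1. Q0=[P4,P1] Q1=[P2,P3] Q2=[]
t=5-7: P4@Q0 runs 2, rem=10, I/O yield, promote→Q0. Q0=[P1,P4] Q1=[P2,P3] Q2=[]
t=7-8: P1@Q0 runs 1, rem=11, I/O yield, promote→Q0. Q0=[P4,P1] Q1=[P2,P3] Q2=[]
t=8-10: P4@Q0 runs 2, rem=8, I/O yield, promote→Q0. Q0=[P1,P4] Q1=[P2,P3] Q2=[]
t=10-11: P1@Q0 runs 1, rem=10, I/O yield, promote→Q0. Q0=[P4,P1] Q1=[P2,P3] Q2=[]
t=11-13: P4@Q0 runs 2, rem=6, I/O yield, promote→Q0. Q0=[P1,P4] Q1=[P2,P3] Q2=[]
t=13-14: P1@Q0 runs 1, rem=9, I/O yield, promote→Q0. Q0=[P4,P1] Q1=[P2,P3] Q2=[]
t=14-16: P4@Q0 runs 2, rem=4, I/O yield, promote→Q0. Q0=[P1,P4] Q1=[P2,P3] Q2=[]
t=16-17: P1@Q0 runs 1, rem=8, I/O yield, promote→Q0. Q0=[P4,P1] Q1=[P2,P3] Q2=[]
t=17-19: P4@Q0 runs 2, rem=2, I/O yield, promote→Q0. Q0=[P1,P4] Q1=[P2,P3] Q2=[]
t=19-20: P1@Q0 runs 1, rem=7, I/O yield, promote→Q0. Q0=[P4,P1] Q1=[P2,P3] Q2=[]
t=20-22: P4@Q0 runs 2, rem=0, completes. Q0=[P1] Q1=[P2,P3] Q2=[]
t=22-23: P1@Q0 runs 1, rem=6, I/O yield, promote→Q0. Q0=[P1] Q1=[P2,P3] Q2=[]
t=23-24: P1@Q0 runs 1, rem=5, I/O yield, promote→Q0. Q0=[P1] Q1=[P2,P3] Q2=[]
t=24-25: P1@Q0 runs 1, rem=4, I/O yield, promote→Q0. Q0=[P1] Q1=[P2,P3] Q2=[]
t=25-26: P1@Q0 runs 1, rem=3, I/O yield, promote→Q0. Q0=[P1] Q1=[P2,P3] Q2=[]
t=26-27: P1@Q0 runs 1, rem=2, I/O yield, promote→Q0. Q0=[P1] Q1=[P2,P3] Q2=[]
t=27-28: P1@Q0 runs 1, rem=1, I/O yield, promote→Q0. Q0=[P1] Q1=[P2,P3] Q2=[]
t=28-29: P1@Q0 runs 1, rem=0, completes. Q0=[] Q1=[P2,P3] Q2=[]
t=29-34: P2@Q1 runs 5, rem=8, quantum used, demote→Q2. Q0=[] Q1=[P3] Q2=[P2]
t=34-39: P3@Q1 runs 5, rem=0, completes. Q0=[] Q1=[] Q2=[P2]
t=39-47: P2@Q2 runs 8, rem=0, completes. Q0=[] Q1=[] Q2=[]

Answer: P1(0-1) P2(1-3) P3(3-5) P4(5-7) P1(7-8) P4(8-10) P1(10-11) P4(11-13) P1(13-14) P4(14-16) P1(16-17) P4(17-19) P1(19-20) P4(20-22) P1(22-23) P1(23-24) P1(24-25) P1(25-26) P1(26-27) P1(27-28) P1(28-29) P2(29-34) P3(34-39) P2(39-47)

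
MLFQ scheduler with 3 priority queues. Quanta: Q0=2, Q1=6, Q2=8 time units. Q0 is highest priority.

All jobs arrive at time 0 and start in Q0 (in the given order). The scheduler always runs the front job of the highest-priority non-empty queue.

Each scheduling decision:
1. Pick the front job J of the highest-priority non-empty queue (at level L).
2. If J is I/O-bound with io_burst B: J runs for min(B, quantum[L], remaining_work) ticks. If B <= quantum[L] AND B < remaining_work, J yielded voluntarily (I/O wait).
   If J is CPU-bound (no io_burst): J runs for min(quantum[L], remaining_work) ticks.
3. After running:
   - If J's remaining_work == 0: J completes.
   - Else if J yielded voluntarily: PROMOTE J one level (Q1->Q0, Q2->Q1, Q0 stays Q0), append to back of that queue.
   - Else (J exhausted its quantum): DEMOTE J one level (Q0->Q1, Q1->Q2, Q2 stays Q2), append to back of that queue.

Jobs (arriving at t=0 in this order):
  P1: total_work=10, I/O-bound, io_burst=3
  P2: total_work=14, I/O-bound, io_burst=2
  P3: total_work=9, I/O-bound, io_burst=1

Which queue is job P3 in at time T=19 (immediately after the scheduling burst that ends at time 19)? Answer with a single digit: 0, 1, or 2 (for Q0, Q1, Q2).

Answer: 0

Derivation:
t=0-2: P1@Q0 runs 2, rem=8, quantum used, demote→Q1. Q0=[P2,P3] Q1=[P1] Q2=[]
t=2-4: P2@Q0 runs 2, rem=12, I/O yield, promote→Q0. Q0=[P3,P2] Q1=[P1] Q2=[]
t=4-5: P3@Q0 runs 1, rem=8, I/O yield, promote→Q0. Q0=[P2,P3] Q1=[P1] Q2=[]
t=5-7: P2@Q0 runs 2, rem=10, I/O yield, promote→Q0. Q0=[P3,P2] Q1=[P1] Q2=[]
t=7-8: P3@Q0 runs 1, rem=7, I/O yield, promote→Q0. Q0=[P2,P3] Q1=[P1] Q2=[]
t=8-10: P2@Q0 runs 2, rem=8, I/O yield, promote→Q0. Q0=[P3,P2] Q1=[P1] Q2=[]
t=10-11: P3@Q0 runs 1, rem=6, I/O yield, promote→Q0. Q0=[P2,P3] Q1=[P1] Q2=[]
t=11-13: P2@Q0 runs 2, rem=6, I/O yield, promote→Q0. Q0=[P3,P2] Q1=[P1] Q2=[]
t=13-14: P3@Q0 runs 1, rem=5, I/O yield, promote→Q0. Q0=[P2,P3] Q1=[P1] Q2=[]
t=14-16: P2@Q0 runs 2, rem=4, I/O yield, promote→Q0. Q0=[P3,P2] Q1=[P1] Q2=[]
t=16-17: P3@Q0 runs 1, rem=4, I/O yield, promote→Q0. Q0=[P2,P3] Q1=[P1] Q2=[]
t=17-19: P2@Q0 runs 2, rem=2, I/O yield, promote→Q0. Q0=[P3,P2] Q1=[P1] Q2=[]
t=19-20: P3@Q0 runs 1, rem=3, I/O yield, promote→Q0. Q0=[P2,P3] Q1=[P1] Q2=[]
t=20-22: P2@Q0 runs 2, rem=0, completes. Q0=[P3] Q1=[P1] Q2=[]
t=22-23: P3@Q0 runs 1, rem=2, I/O yield, promote→Q0. Q0=[P3] Q1=[P1] Q2=[]
t=23-24: P3@Q0 runs 1, rem=1, I/O yield, promote→Q0. Q0=[P3] Q1=[P1] Q2=[]
t=24-25: P3@Q0 runs 1, rem=0, completes. Q0=[] Q1=[P1] Q2=[]
t=25-28: P1@Q1 runs 3, rem=5, I/O yield, promote→Q0. Q0=[P1] Q1=[] Q2=[]
t=28-30: P1@Q0 runs 2, rem=3, quantum used, demote→Q1. Q0=[] Q1=[P1] Q2=[]
t=30-33: P1@Q1 runs 3, rem=0, completes. Q0=[] Q1=[] Q2=[]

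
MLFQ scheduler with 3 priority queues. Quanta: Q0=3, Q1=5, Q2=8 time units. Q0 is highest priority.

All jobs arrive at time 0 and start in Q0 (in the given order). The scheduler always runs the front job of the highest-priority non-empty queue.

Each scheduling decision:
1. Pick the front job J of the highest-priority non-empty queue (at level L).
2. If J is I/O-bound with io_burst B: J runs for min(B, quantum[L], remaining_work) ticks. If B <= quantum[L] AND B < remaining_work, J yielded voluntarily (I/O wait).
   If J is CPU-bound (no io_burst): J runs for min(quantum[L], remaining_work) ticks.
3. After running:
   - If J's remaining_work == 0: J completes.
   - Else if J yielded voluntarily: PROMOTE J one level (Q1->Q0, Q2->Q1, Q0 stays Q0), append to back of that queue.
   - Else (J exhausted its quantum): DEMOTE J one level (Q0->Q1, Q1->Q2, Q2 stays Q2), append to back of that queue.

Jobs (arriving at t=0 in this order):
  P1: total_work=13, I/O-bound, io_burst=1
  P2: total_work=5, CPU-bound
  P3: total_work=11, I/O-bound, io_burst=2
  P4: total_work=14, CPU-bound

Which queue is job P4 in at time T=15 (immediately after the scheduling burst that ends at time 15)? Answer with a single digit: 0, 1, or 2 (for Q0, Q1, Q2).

t=0-1: P1@Q0 runs 1, rem=12, I/O yield, promote→Q0. Q0=[P2,P3,P4,P1] Q1=[] Q2=[]
t=1-4: P2@Q0 runs 3, rem=2, quantum used, demote→Q1. Q0=[P3,P4,P1] Q1=[P2] Q2=[]
t=4-6: P3@Q0 runs 2, rem=9, I/O yield, promote→Q0. Q0=[P4,P1,P3] Q1=[P2] Q2=[]
t=6-9: P4@Q0 runs 3, rem=11, quantum used, demote→Q1. Q0=[P1,P3] Q1=[P2,P4] Q2=[]
t=9-10: P1@Q0 runs 1, rem=11, I/O yield, promote→Q0. Q0=[P3,P1] Q1=[P2,P4] Q2=[]
t=10-12: P3@Q0 runs 2, rem=7, I/O yield, promote→Q0. Q0=[P1,P3] Q1=[P2,P4] Q2=[]
t=12-13: P1@Q0 runs 1, rem=10, I/O yield, promote→Q0. Q0=[P3,P1] Q1=[P2,P4] Q2=[]
t=13-15: P3@Q0 runs 2, rem=5, I/O yield, promote→Q0. Q0=[P1,P3] Q1=[P2,P4] Q2=[]
t=15-16: P1@Q0 runs 1, rem=9, I/O yield, promote→Q0. Q0=[P3,P1] Q1=[P2,P4] Q2=[]
t=16-18: P3@Q0 runs 2, rem=3, I/O yield, promote→Q0. Q0=[P1,P3] Q1=[P2,P4] Q2=[]
t=18-19: P1@Q0 runs 1, rem=8, I/O yield, promote→Q0. Q0=[P3,P1] Q1=[P2,P4] Q2=[]
t=19-21: P3@Q0 runs 2, rem=1, I/O yield, promote→Q0. Q0=[P1,P3] Q1=[P2,P4] Q2=[]
t=21-22: P1@Q0 runs 1, rem=7, I/O yield, promote→Q0. Q0=[P3,P1] Q1=[P2,P4] Q2=[]
t=22-23: P3@Q0 runs 1, rem=0, completes. Q0=[P1] Q1=[P2,P4] Q2=[]
t=23-24: P1@Q0 runs 1, rem=6, I/O yield, promote→Q0. Q0=[P1] Q1=[P2,P4] Q2=[]
t=24-25: P1@Q0 runs 1, rem=5, I/O yield, promote→Q0. Q0=[P1] Q1=[P2,P4] Q2=[]
t=25-26: P1@Q0 runs 1, rem=4, I/O yield, promote→Q0. Q0=[P1] Q1=[P2,P4] Q2=[]
t=26-27: P1@Q0 runs 1, rem=3, I/O yield, promote→Q0. Q0=[P1] Q1=[P2,P4] Q2=[]
t=27-28: P1@Q0 runs 1, rem=2, I/O yield, promote→Q0. Q0=[P1] Q1=[P2,P4] Q2=[]
t=28-29: P1@Q0 runs 1, rem=1, I/O yield, promote→Q0. Q0=[P1] Q1=[P2,P4] Q2=[]
t=29-30: P1@Q0 runs 1, rem=0, completes. Q0=[] Q1=[P2,P4] Q2=[]
t=30-32: P2@Q1 runs 2, rem=0, completes. Q0=[] Q1=[P4] Q2=[]
t=32-37: P4@Q1 runs 5, rem=6, quantum used, demote→Q2. Q0=[] Q1=[] Q2=[P4]
t=37-43: P4@Q2 runs 6, rem=0, completes. Q0=[] Q1=[] Q2=[]

Answer: 1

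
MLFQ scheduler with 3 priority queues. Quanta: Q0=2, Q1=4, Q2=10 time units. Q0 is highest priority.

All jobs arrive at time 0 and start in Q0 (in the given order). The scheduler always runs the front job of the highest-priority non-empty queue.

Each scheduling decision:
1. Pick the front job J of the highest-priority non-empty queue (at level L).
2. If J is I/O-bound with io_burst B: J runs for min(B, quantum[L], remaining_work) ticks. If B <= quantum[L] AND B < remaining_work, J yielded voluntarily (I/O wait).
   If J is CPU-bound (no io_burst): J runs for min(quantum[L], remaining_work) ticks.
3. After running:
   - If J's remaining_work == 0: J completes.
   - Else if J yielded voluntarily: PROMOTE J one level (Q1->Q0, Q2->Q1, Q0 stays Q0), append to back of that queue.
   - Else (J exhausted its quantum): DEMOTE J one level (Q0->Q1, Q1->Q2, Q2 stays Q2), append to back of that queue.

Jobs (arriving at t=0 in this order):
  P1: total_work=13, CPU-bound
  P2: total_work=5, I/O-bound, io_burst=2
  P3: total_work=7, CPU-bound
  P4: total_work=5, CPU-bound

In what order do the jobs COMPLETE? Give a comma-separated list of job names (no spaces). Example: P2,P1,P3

Answer: P2,P4,P1,P3

Derivation:
t=0-2: P1@Q0 runs 2, rem=11, quantum used, demote→Q1. Q0=[P2,P3,P4] Q1=[P1] Q2=[]
t=2-4: P2@Q0 runs 2, rem=3, I/O yield, promote→Q0. Q0=[P3,P4,P2] Q1=[P1] Q2=[]
t=4-6: P3@Q0 runs 2, rem=5, quantum used, demote→Q1. Q0=[P4,P2] Q1=[P1,P3] Q2=[]
t=6-8: P4@Q0 runs 2, rem=3, quantum used, demote→Q1. Q0=[P2] Q1=[P1,P3,P4] Q2=[]
t=8-10: P2@Q0 runs 2, rem=1, I/O yield, promote→Q0. Q0=[P2] Q1=[P1,P3,P4] Q2=[]
t=10-11: P2@Q0 runs 1, rem=0, completes. Q0=[] Q1=[P1,P3,P4] Q2=[]
t=11-15: P1@Q1 runs 4, rem=7, quantum used, demote→Q2. Q0=[] Q1=[P3,P4] Q2=[P1]
t=15-19: P3@Q1 runs 4, rem=1, quantum used, demote→Q2. Q0=[] Q1=[P4] Q2=[P1,P3]
t=19-22: P4@Q1 runs 3, rem=0, completes. Q0=[] Q1=[] Q2=[P1,P3]
t=22-29: P1@Q2 runs 7, rem=0, completes. Q0=[] Q1=[] Q2=[P3]
t=29-30: P3@Q2 runs 1, rem=0, completes. Q0=[] Q1=[] Q2=[]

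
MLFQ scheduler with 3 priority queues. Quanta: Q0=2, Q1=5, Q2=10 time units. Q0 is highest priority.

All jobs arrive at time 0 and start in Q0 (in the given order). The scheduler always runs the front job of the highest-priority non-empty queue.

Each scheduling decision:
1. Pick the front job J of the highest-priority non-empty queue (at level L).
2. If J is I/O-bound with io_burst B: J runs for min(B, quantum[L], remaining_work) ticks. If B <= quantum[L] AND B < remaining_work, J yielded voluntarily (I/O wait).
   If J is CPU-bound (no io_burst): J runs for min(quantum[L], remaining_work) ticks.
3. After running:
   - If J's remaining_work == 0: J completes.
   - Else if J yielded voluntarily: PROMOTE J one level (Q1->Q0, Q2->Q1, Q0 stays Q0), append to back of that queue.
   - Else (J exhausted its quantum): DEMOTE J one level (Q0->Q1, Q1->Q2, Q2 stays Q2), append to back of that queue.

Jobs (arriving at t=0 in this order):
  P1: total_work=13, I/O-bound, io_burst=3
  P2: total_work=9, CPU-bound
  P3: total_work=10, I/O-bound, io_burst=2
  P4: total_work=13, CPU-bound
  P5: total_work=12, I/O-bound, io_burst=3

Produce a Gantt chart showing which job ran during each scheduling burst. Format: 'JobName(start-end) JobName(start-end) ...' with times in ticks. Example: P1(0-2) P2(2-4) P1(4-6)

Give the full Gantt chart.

Answer: P1(0-2) P2(2-4) P3(4-6) P4(6-8) P5(8-10) P3(10-12) P3(12-14) P3(14-16) P3(16-18) P1(18-21) P1(21-23) P2(23-28) P4(28-33) P5(33-36) P5(36-38) P1(38-41) P1(41-43) P5(43-46) P5(46-48) P1(48-49) P2(49-51) P4(51-57)

Derivation:
t=0-2: P1@Q0 runs 2, rem=11, quantum used, demote→Q1. Q0=[P2,P3,P4,P5] Q1=[P1] Q2=[]
t=2-4: P2@Q0 runs 2, rem=7, quantum used, demote→Q1. Q0=[P3,P4,P5] Q1=[P1,P2] Q2=[]
t=4-6: P3@Q0 runs 2, rem=8, I/O yield, promote→Q0. Q0=[P4,P5,P3] Q1=[P1,P2] Q2=[]
t=6-8: P4@Q0 runs 2, rem=11, quantum used, demote→Q1. Q0=[P5,P3] Q1=[P1,P2,P4] Q2=[]
t=8-10: P5@Q0 runs 2, rem=10, quantum used, demote→Q1. Q0=[P3] Q1=[P1,P2,P4,P5] Q2=[]
t=10-12: P3@Q0 runs 2, rem=6, I/O yield, promote→Q0. Q0=[P3] Q1=[P1,P2,P4,P5] Q2=[]
t=12-14: P3@Q0 runs 2, rem=4, I/O yield, promote→Q0. Q0=[P3] Q1=[P1,P2,P4,P5] Q2=[]
t=14-16: P3@Q0 runs 2, rem=2, I/O yield, promote→Q0. Q0=[P3] Q1=[P1,P2,P4,P5] Q2=[]
t=16-18: P3@Q0 runs 2, rem=0, completes. Q0=[] Q1=[P1,P2,P4,P5] Q2=[]
t=18-21: P1@Q1 runs 3, rem=8, I/O yield, promote→Q0. Q0=[P1] Q1=[P2,P4,P5] Q2=[]
t=21-23: P1@Q0 runs 2, rem=6, quantum used, demote→Q1. Q0=[] Q1=[P2,P4,P5,P1] Q2=[]
t=23-28: P2@Q1 runs 5, rem=2, quantum used, demote→Q2. Q0=[] Q1=[P4,P5,P1] Q2=[P2]
t=28-33: P4@Q1 runs 5, rem=6, quantum used, demote→Q2. Q0=[] Q1=[P5,P1] Q2=[P2,P4]
t=33-36: P5@Q1 runs 3, rem=7, I/O yield, promote→Q0. Q0=[P5] Q1=[P1] Q2=[P2,P4]
t=36-38: P5@Q0 runs 2, rem=5, quantum used, demote→Q1. Q0=[] Q1=[P1,P5] Q2=[P2,P4]
t=38-41: P1@Q1 runs 3, rem=3, I/O yield, promote→Q0. Q0=[P1] Q1=[P5] Q2=[P2,P4]
t=41-43: P1@Q0 runs 2, rem=1, quantum used, demote→Q1. Q0=[] Q1=[P5,P1] Q2=[P2,P4]
t=43-46: P5@Q1 runs 3, rem=2, I/O yield, promote→Q0. Q0=[P5] Q1=[P1] Q2=[P2,P4]
t=46-48: P5@Q0 runs 2, rem=0, completes. Q0=[] Q1=[P1] Q2=[P2,P4]
t=48-49: P1@Q1 runs 1, rem=0, completes. Q0=[] Q1=[] Q2=[P2,P4]
t=49-51: P2@Q2 runs 2, rem=0, completes. Q0=[] Q1=[] Q2=[P4]
t=51-57: P4@Q2 runs 6, rem=0, completes. Q0=[] Q1=[] Q2=[]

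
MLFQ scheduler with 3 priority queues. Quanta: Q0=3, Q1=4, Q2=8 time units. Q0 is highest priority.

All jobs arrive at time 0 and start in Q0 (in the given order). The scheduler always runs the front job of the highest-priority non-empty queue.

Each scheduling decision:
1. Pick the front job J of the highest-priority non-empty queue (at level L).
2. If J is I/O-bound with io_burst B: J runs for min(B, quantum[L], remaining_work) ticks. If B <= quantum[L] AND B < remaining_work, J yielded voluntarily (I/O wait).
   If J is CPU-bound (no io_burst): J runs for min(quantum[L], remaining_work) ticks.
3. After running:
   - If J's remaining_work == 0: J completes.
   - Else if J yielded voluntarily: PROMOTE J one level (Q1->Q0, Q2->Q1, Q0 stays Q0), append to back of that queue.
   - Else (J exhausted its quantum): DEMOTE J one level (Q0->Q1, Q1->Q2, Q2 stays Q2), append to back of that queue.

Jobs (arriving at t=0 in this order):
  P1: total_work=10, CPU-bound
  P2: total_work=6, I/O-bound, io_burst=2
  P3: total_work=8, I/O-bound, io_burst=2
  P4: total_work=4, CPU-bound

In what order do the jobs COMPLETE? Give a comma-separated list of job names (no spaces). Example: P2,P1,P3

t=0-3: P1@Q0 runs 3, rem=7, quantum used, demote→Q1. Q0=[P2,P3,P4] Q1=[P1] Q2=[]
t=3-5: P2@Q0 runs 2, rem=4, I/O yield, promote→Q0. Q0=[P3,P4,P2] Q1=[P1] Q2=[]
t=5-7: P3@Q0 runs 2, rem=6, I/O yield, promote→Q0. Q0=[P4,P2,P3] Q1=[P1] Q2=[]
t=7-10: P4@Q0 runs 3, rem=1, quantum used, demote→Q1. Q0=[P2,P3] Q1=[P1,P4] Q2=[]
t=10-12: P2@Q0 runs 2, rem=2, I/O yield, promote→Q0. Q0=[P3,P2] Q1=[P1,P4] Q2=[]
t=12-14: P3@Q0 runs 2, rem=4, I/O yield, promote→Q0. Q0=[P2,P3] Q1=[P1,P4] Q2=[]
t=14-16: P2@Q0 runs 2, rem=0, completes. Q0=[P3] Q1=[P1,P4] Q2=[]
t=16-18: P3@Q0 runs 2, rem=2, I/O yield, promote→Q0. Q0=[P3] Q1=[P1,P4] Q2=[]
t=18-20: P3@Q0 runs 2, rem=0, completes. Q0=[] Q1=[P1,P4] Q2=[]
t=20-24: P1@Q1 runs 4, rem=3, quantum used, demote→Q2. Q0=[] Q1=[P4] Q2=[P1]
t=24-25: P4@Q1 runs 1, rem=0, completes. Q0=[] Q1=[] Q2=[P1]
t=25-28: P1@Q2 runs 3, rem=0, completes. Q0=[] Q1=[] Q2=[]

Answer: P2,P3,P4,P1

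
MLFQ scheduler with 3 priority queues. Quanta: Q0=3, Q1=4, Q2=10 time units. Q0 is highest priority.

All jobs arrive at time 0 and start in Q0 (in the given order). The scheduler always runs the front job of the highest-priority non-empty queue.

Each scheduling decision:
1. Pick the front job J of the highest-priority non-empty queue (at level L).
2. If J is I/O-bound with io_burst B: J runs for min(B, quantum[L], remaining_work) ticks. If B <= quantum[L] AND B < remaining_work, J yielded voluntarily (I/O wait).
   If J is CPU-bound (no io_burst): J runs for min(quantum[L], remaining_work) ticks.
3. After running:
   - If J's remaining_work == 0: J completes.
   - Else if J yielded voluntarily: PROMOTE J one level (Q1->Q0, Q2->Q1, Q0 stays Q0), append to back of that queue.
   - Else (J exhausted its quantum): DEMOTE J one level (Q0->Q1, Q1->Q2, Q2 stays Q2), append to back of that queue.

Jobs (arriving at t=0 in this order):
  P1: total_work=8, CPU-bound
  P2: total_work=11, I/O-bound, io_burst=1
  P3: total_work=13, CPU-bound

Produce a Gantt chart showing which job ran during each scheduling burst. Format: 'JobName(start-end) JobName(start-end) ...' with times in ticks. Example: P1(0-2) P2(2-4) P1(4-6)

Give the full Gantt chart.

t=0-3: P1@Q0 runs 3, rem=5, quantum used, demote→Q1. Q0=[P2,P3] Q1=[P1] Q2=[]
t=3-4: P2@Q0 runs 1, rem=10, I/O yield, promote→Q0. Q0=[P3,P2] Q1=[P1] Q2=[]
t=4-7: P3@Q0 runs 3, rem=10, quantum used, demote→Q1. Q0=[P2] Q1=[P1,P3] Q2=[]
t=7-8: P2@Q0 runs 1, rem=9, I/O yield, promote→Q0. Q0=[P2] Q1=[P1,P3] Q2=[]
t=8-9: P2@Q0 runs 1, rem=8, I/O yield, promote→Q0. Q0=[P2] Q1=[P1,P3] Q2=[]
t=9-10: P2@Q0 runs 1, rem=7, I/O yield, promote→Q0. Q0=[P2] Q1=[P1,P3] Q2=[]
t=10-11: P2@Q0 runs 1, rem=6, I/O yield, promote→Q0. Q0=[P2] Q1=[P1,P3] Q2=[]
t=11-12: P2@Q0 runs 1, rem=5, I/O yield, promote→Q0. Q0=[P2] Q1=[P1,P3] Q2=[]
t=12-13: P2@Q0 runs 1, rem=4, I/O yield, promote→Q0. Q0=[P2] Q1=[P1,P3] Q2=[]
t=13-14: P2@Q0 runs 1, rem=3, I/O yield, promote→Q0. Q0=[P2] Q1=[P1,P3] Q2=[]
t=14-15: P2@Q0 runs 1, rem=2, I/O yield, promote→Q0. Q0=[P2] Q1=[P1,P3] Q2=[]
t=15-16: P2@Q0 runs 1, rem=1, I/O yield, promote→Q0. Q0=[P2] Q1=[P1,P3] Q2=[]
t=16-17: P2@Q0 runs 1, rem=0, completes. Q0=[] Q1=[P1,P3] Q2=[]
t=17-21: P1@Q1 runs 4, rem=1, quantum used, demote→Q2. Q0=[] Q1=[P3] Q2=[P1]
t=21-25: P3@Q1 runs 4, rem=6, quantum used, demote→Q2. Q0=[] Q1=[] Q2=[P1,P3]
t=25-26: P1@Q2 runs 1, rem=0, completes. Q0=[] Q1=[] Q2=[P3]
t=26-32: P3@Q2 runs 6, rem=0, completes. Q0=[] Q1=[] Q2=[]

Answer: P1(0-3) P2(3-4) P3(4-7) P2(7-8) P2(8-9) P2(9-10) P2(10-11) P2(11-12) P2(12-13) P2(13-14) P2(14-15) P2(15-16) P2(16-17) P1(17-21) P3(21-25) P1(25-26) P3(26-32)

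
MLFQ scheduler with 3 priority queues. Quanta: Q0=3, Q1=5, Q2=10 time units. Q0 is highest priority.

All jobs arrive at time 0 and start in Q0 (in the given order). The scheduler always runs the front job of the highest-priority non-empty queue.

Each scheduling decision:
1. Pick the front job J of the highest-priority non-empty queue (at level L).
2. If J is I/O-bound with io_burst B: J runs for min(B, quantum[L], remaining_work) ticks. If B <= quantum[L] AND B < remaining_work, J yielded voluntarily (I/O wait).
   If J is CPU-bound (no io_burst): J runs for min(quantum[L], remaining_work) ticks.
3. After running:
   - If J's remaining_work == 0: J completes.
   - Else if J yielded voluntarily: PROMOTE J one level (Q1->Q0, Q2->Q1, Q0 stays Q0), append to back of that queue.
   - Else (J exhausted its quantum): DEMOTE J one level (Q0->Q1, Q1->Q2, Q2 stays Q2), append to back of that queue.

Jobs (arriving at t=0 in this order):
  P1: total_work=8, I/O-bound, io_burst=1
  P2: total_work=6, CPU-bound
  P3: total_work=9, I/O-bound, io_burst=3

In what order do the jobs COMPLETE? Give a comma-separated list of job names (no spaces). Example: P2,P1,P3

Answer: P3,P1,P2

Derivation:
t=0-1: P1@Q0 runs 1, rem=7, I/O yield, promote→Q0. Q0=[P2,P3,P1] Q1=[] Q2=[]
t=1-4: P2@Q0 runs 3, rem=3, quantum used, demote→Q1. Q0=[P3,P1] Q1=[P2] Q2=[]
t=4-7: P3@Q0 runs 3, rem=6, I/O yield, promote→Q0. Q0=[P1,P3] Q1=[P2] Q2=[]
t=7-8: P1@Q0 runs 1, rem=6, I/O yield, promote→Q0. Q0=[P3,P1] Q1=[P2] Q2=[]
t=8-11: P3@Q0 runs 3, rem=3, I/O yield, promote→Q0. Q0=[P1,P3] Q1=[P2] Q2=[]
t=11-12: P1@Q0 runs 1, rem=5, I/O yield, promote→Q0. Q0=[P3,P1] Q1=[P2] Q2=[]
t=12-15: P3@Q0 runs 3, rem=0, completes. Q0=[P1] Q1=[P2] Q2=[]
t=15-16: P1@Q0 runs 1, rem=4, I/O yield, promote→Q0. Q0=[P1] Q1=[P2] Q2=[]
t=16-17: P1@Q0 runs 1, rem=3, I/O yield, promote→Q0. Q0=[P1] Q1=[P2] Q2=[]
t=17-18: P1@Q0 runs 1, rem=2, I/O yield, promote→Q0. Q0=[P1] Q1=[P2] Q2=[]
t=18-19: P1@Q0 runs 1, rem=1, I/O yield, promote→Q0. Q0=[P1] Q1=[P2] Q2=[]
t=19-20: P1@Q0 runs 1, rem=0, completes. Q0=[] Q1=[P2] Q2=[]
t=20-23: P2@Q1 runs 3, rem=0, completes. Q0=[] Q1=[] Q2=[]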